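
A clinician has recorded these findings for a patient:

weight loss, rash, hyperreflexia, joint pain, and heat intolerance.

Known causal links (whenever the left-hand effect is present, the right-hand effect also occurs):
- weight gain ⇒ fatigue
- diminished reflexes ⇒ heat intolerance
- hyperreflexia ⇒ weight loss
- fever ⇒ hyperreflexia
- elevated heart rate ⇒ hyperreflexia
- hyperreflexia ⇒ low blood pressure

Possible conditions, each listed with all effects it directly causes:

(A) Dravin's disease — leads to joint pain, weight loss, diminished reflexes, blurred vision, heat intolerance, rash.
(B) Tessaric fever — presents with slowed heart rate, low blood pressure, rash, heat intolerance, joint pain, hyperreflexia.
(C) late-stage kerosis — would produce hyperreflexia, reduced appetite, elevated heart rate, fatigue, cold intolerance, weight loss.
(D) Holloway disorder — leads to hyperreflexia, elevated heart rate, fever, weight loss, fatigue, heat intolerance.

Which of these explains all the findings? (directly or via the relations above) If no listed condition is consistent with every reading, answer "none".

Testing each hypothesis:
(A) Dravin's disease — fails on hyperreflexia (predicts diminished reflexes, not hyperreflexia)
(B) Tessaric fever — accounts for every observation (weight loss via hyperreflexia → weight loss)
(C) late-stage kerosis — fails on rash, joint pain, heat intolerance (predicts cold intolerance, not heat intolerance)
(D) Holloway disorder — weight loss match; rash miss; hyperreflexia match; joint pain miss; heat intolerance match
Only (B) is consistent with every observation.

B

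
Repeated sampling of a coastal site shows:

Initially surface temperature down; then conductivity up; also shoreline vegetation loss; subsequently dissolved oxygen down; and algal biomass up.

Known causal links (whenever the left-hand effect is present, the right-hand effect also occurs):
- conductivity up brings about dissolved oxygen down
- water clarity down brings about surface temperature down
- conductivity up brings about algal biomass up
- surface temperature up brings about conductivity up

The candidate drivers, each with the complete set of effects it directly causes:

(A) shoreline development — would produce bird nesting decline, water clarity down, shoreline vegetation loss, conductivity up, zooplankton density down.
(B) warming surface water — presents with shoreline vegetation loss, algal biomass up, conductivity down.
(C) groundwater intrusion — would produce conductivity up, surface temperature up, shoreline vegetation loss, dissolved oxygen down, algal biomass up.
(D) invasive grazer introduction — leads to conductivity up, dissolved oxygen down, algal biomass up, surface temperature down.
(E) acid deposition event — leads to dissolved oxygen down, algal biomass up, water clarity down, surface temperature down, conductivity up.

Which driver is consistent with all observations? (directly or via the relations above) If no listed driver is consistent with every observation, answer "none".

A

Testing each hypothesis:
(A) shoreline development — surface temperature down yes (via water clarity down → surface temperature down); conductivity up yes; shoreline vegetation loss yes; dissolved oxygen down yes (via conductivity up → dissolved oxygen down); algal biomass up yes (via conductivity up → algal biomass up)
(B) warming surface water — surface temperature down NO; conductivity up NO; shoreline vegetation loss yes; dissolved oxygen down NO; algal biomass up yes
(C) groundwater intrusion — fails on surface temperature down (predicts surface temperature up, not surface temperature down)
(D) invasive grazer introduction — does not account for shoreline vegetation loss
(E) acid deposition event — does not account for shoreline vegetation loss
(A) is the only candidate with no mismatches.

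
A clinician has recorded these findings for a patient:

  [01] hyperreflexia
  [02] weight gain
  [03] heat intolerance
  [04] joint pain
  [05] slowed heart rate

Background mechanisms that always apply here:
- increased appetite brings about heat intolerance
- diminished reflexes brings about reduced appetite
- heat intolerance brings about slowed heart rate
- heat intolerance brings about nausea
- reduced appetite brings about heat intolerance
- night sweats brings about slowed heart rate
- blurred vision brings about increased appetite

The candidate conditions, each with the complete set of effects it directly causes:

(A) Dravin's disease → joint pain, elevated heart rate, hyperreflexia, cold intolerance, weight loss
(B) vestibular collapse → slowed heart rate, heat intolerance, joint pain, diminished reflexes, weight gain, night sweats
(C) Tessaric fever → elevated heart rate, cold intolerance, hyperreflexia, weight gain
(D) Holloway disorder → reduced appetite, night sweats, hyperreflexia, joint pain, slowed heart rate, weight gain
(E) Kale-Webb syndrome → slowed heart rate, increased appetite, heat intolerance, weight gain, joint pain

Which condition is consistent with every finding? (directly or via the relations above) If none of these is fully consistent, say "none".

D

Per-candidate check:
(A) Dravin's disease — fails on weight gain, heat intolerance, slowed heart rate (predicts weight loss, not weight gain; predicts cold intolerance, not heat intolerance; predicts elevated heart rate, not slowed heart rate)
(B) vestibular collapse — fails on hyperreflexia (predicts diminished reflexes, not hyperreflexia)
(C) Tessaric fever — hyperreflexia +; weight gain +; heat intolerance -; joint pain -; slowed heart rate -
(D) Holloway disorder — hyperreflexia +; weight gain +; heat intolerance + (through reduced appetite → heat intolerance); joint pain +; slowed heart rate +
(E) Kale-Webb syndrome — does not account for hyperreflexia
(D) is the only candidate with no mismatches.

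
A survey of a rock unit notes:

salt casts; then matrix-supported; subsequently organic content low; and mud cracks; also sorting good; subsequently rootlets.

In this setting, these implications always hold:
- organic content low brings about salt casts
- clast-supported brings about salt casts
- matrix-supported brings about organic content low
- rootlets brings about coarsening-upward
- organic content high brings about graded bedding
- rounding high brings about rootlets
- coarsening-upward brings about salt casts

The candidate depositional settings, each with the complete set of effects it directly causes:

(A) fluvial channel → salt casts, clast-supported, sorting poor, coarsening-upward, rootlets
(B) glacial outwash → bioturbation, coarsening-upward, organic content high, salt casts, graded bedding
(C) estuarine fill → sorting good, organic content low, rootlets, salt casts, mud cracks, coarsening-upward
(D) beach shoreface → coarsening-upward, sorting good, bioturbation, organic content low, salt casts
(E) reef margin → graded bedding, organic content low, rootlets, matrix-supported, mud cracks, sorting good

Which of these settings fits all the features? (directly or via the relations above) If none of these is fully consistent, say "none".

Per-candidate check:
(A) fluvial channel — fails on matrix-supported, organic content low, mud cracks, sorting good (predicts clast-supported, not matrix-supported; predicts sorting poor, not sorting good)
(B) glacial outwash — fails on matrix-supported, organic content low, mud cracks, sorting good, rootlets (predicts organic content high, not organic content low)
(C) estuarine fill — does not account for matrix-supported
(D) beach shoreface — salt casts ✓; matrix-supported ✗; organic content low ✓; mud cracks ✗; sorting good ✓; rootlets ✗
(E) reef margin — accounts for every observation (salt casts by organic content low → salt casts)
(E) is the only candidate with no mismatches.

E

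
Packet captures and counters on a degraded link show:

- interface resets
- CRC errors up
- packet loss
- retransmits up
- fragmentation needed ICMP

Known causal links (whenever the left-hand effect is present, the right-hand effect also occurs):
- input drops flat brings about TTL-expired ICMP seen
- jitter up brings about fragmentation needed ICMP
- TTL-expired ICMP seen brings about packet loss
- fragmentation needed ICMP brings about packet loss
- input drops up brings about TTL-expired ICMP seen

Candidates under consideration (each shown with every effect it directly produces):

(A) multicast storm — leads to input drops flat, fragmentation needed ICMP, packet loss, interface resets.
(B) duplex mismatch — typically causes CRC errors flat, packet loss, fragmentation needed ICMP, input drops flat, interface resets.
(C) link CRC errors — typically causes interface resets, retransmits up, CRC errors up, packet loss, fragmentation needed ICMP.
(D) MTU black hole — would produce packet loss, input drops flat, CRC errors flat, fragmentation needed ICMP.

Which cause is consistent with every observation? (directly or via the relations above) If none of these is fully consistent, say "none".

Checking each candidate against the observations:
(A) multicast storm — interface resets ✓; CRC errors up ✗; packet loss ✓; retransmits up ✗; fragmentation needed ICMP ✓
(B) duplex mismatch — fails on CRC errors up, retransmits up (predicts CRC errors flat, not CRC errors up)
(C) link CRC errors — accounts for every observation
(D) MTU black hole — interface resets ✗; CRC errors up ✗; packet loss ✓; retransmits up ✗; fragmentation needed ICMP ✓
Only (C) is consistent with every observation.

C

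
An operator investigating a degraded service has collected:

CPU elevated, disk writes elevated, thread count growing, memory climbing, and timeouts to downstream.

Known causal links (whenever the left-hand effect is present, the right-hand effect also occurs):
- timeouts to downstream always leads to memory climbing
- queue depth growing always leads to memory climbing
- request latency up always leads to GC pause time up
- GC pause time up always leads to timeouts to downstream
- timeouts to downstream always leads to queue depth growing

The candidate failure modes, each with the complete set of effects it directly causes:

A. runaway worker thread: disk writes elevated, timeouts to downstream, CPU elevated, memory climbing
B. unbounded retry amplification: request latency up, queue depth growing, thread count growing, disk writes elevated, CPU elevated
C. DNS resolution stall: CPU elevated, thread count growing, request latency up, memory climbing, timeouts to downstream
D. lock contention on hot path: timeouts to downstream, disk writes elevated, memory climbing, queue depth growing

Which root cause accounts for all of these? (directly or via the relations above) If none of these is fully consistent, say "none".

B

For each candidate, compare predicted effects to what was observed:
(A) runaway worker thread — does not account for thread count growing
(B) unbounded retry amplification — CPU elevated match; disk writes elevated match; thread count growing match; memory climbing match (via queue depth growing → memory climbing); timeouts to downstream match (via request latency up → GC pause time up → timeouts to downstream)
(C) DNS resolution stall — does not account for disk writes elevated
(D) lock contention on hot path — does not account for CPU elevated, thread count growing
(B) alone accounts for all the evidence.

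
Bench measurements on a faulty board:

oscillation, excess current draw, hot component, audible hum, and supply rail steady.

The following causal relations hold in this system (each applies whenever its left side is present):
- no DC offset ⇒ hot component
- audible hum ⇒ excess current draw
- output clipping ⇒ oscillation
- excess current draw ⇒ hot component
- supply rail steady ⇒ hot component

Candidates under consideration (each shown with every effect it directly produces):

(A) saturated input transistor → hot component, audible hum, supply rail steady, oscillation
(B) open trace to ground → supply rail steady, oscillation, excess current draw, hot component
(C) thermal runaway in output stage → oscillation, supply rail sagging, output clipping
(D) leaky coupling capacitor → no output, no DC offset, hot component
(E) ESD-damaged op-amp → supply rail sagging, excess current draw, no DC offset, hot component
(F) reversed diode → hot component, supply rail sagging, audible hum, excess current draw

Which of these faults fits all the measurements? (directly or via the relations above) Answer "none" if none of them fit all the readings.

A

For each candidate, compare predicted effects to what was observed:
(A) saturated input transistor — oscillation yes; excess current draw yes (through audible hum → excess current draw); hot component yes; audible hum yes; supply rail steady yes
(B) open trace to ground — oscillation yes; excess current draw yes; hot component yes; audible hum NO; supply rail steady yes
(C) thermal runaway in output stage — fails on excess current draw, hot component, audible hum, supply rail steady (predicts supply rail sagging, not supply rail steady)
(D) leaky coupling capacitor — oscillation NO; excess current draw NO; hot component yes; audible hum NO; supply rail steady NO
(E) ESD-damaged op-amp — fails on oscillation, audible hum, supply rail steady (predicts supply rail sagging, not supply rail steady)
(F) reversed diode — oscillation NO; excess current draw yes; hot component yes; audible hum yes; supply rail steady NO
(A) alone accounts for all the evidence.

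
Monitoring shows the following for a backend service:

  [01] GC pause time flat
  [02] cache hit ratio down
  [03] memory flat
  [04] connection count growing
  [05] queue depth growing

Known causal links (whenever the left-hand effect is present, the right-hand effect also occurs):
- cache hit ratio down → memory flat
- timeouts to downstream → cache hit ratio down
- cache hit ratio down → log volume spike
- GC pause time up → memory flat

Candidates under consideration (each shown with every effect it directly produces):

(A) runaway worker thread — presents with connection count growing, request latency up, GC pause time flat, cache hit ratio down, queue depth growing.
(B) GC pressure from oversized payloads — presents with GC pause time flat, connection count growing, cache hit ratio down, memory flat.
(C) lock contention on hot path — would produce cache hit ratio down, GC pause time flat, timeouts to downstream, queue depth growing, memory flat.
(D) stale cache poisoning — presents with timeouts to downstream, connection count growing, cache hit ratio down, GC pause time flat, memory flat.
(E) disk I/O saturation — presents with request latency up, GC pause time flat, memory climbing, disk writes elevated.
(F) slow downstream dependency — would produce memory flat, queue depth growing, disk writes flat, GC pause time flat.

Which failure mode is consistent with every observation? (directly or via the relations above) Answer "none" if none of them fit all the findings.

A

Testing each hypothesis:
(A) runaway worker thread — GC pause time flat ✓; cache hit ratio down ✓; memory flat ✓ (via cache hit ratio down → memory flat); connection count growing ✓; queue depth growing ✓
(B) GC pressure from oversized payloads — does not account for queue depth growing
(C) lock contention on hot path — GC pause time flat ✓; cache hit ratio down ✓; memory flat ✓; connection count growing ✗; queue depth growing ✓
(D) stale cache poisoning — does not account for queue depth growing
(E) disk I/O saturation — fails on cache hit ratio down, memory flat, connection count growing, queue depth growing (predicts memory climbing, not memory flat)
(F) slow downstream dependency — GC pause time flat ✓; cache hit ratio down ✗; memory flat ✓; connection count growing ✗; queue depth growing ✓
Only (A) is consistent with every observation.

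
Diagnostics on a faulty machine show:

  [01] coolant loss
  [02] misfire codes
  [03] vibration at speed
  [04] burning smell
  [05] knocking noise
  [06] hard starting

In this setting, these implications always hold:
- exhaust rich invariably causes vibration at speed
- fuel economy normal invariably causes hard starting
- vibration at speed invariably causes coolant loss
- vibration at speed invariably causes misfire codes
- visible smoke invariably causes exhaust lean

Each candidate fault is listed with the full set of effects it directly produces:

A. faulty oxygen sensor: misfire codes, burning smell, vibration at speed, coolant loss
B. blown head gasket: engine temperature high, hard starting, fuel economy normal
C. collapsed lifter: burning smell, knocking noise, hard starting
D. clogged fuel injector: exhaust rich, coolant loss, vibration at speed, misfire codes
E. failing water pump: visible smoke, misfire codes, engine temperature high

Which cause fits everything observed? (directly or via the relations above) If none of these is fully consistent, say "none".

none

Per-candidate check:
(A) faulty oxygen sensor — does not account for knocking noise, hard starting
(B) blown head gasket — does not account for coolant loss, misfire codes, vibration at speed, burning smell, knocking noise
(C) collapsed lifter — does not account for coolant loss, misfire codes, vibration at speed
(D) clogged fuel injector — coolant loss +; misfire codes +; vibration at speed +; burning smell -; knocking noise -; hard starting -
(E) failing water pump — does not account for coolant loss, vibration at speed, burning smell, knocking noise, hard starting
Every candidate fails on at least one observation.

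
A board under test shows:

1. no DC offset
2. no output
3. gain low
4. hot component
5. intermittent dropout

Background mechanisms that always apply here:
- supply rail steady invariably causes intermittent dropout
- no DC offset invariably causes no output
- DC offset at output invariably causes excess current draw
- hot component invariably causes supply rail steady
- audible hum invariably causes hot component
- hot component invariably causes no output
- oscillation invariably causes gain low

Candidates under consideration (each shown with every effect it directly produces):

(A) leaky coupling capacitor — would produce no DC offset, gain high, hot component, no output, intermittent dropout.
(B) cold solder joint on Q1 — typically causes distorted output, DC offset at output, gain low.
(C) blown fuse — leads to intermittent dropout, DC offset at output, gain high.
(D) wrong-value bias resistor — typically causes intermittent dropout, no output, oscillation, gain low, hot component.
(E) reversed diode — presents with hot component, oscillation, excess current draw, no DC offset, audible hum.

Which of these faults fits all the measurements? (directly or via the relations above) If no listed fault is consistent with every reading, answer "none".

E

Checking each candidate against the observations:
(A) leaky coupling capacitor — fails on gain low (predicts gain high, not gain low)
(B) cold solder joint on Q1 — no DC offset ✗; no output ✗; gain low ✓; hot component ✗; intermittent dropout ✗
(C) blown fuse — fails on no DC offset, no output, gain low, hot component (predicts DC offset at output, not no DC offset; predicts gain high, not gain low)
(D) wrong-value bias resistor — no DC offset ✗; no output ✓; gain low ✓; hot component ✓; intermittent dropout ✓
(E) reversed diode — no DC offset ✓; no output ✓ (through no DC offset → no output); gain low ✓ (through oscillation → gain low); hot component ✓; intermittent dropout ✓ (through hot component → supply rail steady → intermittent dropout)
(E) is the only candidate with no mismatches.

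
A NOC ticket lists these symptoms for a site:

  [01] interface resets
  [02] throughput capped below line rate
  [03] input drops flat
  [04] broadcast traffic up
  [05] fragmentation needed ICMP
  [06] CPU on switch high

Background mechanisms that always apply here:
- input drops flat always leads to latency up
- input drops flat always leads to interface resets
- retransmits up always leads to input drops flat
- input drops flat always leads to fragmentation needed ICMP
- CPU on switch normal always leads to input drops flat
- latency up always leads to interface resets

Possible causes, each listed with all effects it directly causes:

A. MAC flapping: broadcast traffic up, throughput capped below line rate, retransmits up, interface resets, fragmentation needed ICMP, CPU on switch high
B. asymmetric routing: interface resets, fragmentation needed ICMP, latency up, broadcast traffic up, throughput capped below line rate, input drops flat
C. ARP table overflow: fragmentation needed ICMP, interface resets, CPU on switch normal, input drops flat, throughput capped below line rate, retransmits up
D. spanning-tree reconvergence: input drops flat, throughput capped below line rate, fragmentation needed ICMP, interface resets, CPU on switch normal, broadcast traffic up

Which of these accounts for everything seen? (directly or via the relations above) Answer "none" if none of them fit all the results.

A

For each candidate, compare predicted effects to what was observed:
(A) MAC flapping — interface resets ✓; throughput capped below line rate ✓; input drops flat ✓ (by retransmits up → input drops flat); broadcast traffic up ✓; fragmentation needed ICMP ✓; CPU on switch high ✓
(B) asymmetric routing — interface resets ✓; throughput capped below line rate ✓; input drops flat ✓; broadcast traffic up ✓; fragmentation needed ICMP ✓; CPU on switch high ✗
(C) ARP table overflow — fails on broadcast traffic up, CPU on switch high (predicts CPU on switch normal, not CPU on switch high)
(D) spanning-tree reconvergence — interface resets ✓; throughput capped below line rate ✓; input drops flat ✓; broadcast traffic up ✓; fragmentation needed ICMP ✓; CPU on switch high ✗
Only (A) is consistent with every observation.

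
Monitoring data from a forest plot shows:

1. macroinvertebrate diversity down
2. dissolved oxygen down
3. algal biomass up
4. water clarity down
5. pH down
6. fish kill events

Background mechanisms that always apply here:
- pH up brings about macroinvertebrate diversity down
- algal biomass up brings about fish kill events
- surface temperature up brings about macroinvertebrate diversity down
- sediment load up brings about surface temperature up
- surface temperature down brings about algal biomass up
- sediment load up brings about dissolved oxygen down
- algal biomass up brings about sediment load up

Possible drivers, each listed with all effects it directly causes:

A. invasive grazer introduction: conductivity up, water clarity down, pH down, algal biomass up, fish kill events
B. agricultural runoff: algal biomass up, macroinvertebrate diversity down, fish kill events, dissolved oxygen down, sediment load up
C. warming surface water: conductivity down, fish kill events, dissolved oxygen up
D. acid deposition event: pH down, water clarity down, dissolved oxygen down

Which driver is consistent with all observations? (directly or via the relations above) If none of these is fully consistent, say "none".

A

Testing each hypothesis:
(A) invasive grazer introduction — accounts for every observation (macroinvertebrate diversity down via algal biomass up → sediment load up → surface temperature up → macroinvertebrate diversity down)
(B) agricultural runoff — macroinvertebrate diversity down yes; dissolved oxygen down yes; algal biomass up yes; water clarity down NO; pH down NO; fish kill events yes
(C) warming surface water — macroinvertebrate diversity down NO; dissolved oxygen down NO; algal biomass up NO; water clarity down NO; pH down NO; fish kill events yes
(D) acid deposition event — macroinvertebrate diversity down NO; dissolved oxygen down yes; algal biomass up NO; water clarity down yes; pH down yes; fish kill events NO
(A) alone accounts for all the evidence.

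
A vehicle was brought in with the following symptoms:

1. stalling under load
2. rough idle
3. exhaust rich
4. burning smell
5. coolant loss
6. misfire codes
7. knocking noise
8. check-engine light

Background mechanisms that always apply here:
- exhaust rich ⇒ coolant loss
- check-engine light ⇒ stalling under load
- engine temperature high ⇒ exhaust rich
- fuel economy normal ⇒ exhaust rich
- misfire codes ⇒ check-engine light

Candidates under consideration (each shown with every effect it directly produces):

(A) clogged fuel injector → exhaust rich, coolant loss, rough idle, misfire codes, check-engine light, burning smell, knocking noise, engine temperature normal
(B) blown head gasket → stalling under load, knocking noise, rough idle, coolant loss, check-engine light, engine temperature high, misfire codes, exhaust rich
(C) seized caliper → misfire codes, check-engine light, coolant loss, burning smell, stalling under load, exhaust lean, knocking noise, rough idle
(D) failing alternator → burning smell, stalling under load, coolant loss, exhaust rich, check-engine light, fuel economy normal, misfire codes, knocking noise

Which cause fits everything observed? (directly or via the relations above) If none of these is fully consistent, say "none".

Per-candidate check:
(A) clogged fuel injector — stalling under load yes (via check-engine light → stalling under load); rough idle yes; exhaust rich yes; burning smell yes; coolant loss yes; misfire codes yes; knocking noise yes; check-engine light yes
(B) blown head gasket — stalling under load yes; rough idle yes; exhaust rich yes; burning smell NO; coolant loss yes; misfire codes yes; knocking noise yes; check-engine light yes
(C) seized caliper — fails on exhaust rich (predicts exhaust lean, not exhaust rich)
(D) failing alternator — does not account for rough idle
Only (A) is consistent with every observation.

A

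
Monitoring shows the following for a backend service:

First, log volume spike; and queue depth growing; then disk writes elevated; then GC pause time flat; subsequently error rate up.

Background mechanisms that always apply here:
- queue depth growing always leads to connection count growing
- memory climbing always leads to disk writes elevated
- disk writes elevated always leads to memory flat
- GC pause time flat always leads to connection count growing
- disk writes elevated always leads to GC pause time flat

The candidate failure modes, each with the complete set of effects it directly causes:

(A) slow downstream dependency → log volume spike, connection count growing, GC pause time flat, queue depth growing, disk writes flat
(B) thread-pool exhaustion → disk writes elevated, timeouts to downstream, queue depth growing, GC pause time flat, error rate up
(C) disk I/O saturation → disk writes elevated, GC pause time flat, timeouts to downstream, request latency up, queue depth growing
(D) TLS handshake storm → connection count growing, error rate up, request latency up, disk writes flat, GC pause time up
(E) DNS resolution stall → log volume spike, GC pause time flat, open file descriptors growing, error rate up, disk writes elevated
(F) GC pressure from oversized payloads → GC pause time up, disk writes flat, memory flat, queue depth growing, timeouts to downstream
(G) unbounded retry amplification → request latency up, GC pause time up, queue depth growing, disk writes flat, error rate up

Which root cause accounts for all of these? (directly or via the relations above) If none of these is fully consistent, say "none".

Testing each hypothesis:
(A) slow downstream dependency — log volume spike yes; queue depth growing yes; disk writes elevated NO; GC pause time flat yes; error rate up NO
(B) thread-pool exhaustion — does not account for log volume spike
(C) disk I/O saturation — log volume spike NO; queue depth growing yes; disk writes elevated yes; GC pause time flat yes; error rate up NO
(D) TLS handshake storm — fails on log volume spike, queue depth growing, disk writes elevated, GC pause time flat (predicts disk writes flat, not disk writes elevated; predicts GC pause time up, not GC pause time flat)
(E) DNS resolution stall — log volume spike yes; queue depth growing NO; disk writes elevated yes; GC pause time flat yes; error rate up yes
(F) GC pressure from oversized payloads — log volume spike NO; queue depth growing yes; disk writes elevated NO; GC pause time flat NO; error rate up NO
(G) unbounded retry amplification — log volume spike NO; queue depth growing yes; disk writes elevated NO; GC pause time flat NO; error rate up yes
Every candidate fails on at least one observation.

none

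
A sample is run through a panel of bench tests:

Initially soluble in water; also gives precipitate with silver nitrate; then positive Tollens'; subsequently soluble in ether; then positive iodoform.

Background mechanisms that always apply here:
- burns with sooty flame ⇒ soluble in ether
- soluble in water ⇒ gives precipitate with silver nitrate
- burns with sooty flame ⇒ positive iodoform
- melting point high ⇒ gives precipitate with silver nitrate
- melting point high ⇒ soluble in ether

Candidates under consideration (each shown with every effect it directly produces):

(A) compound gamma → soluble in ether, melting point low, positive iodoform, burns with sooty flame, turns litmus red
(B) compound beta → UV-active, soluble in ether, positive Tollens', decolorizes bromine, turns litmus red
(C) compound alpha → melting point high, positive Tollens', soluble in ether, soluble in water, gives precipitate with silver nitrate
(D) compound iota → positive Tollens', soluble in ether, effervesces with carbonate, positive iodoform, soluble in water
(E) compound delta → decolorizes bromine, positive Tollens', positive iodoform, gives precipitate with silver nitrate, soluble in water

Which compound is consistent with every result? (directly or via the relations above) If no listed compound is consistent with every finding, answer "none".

D

Checking each candidate against the observations:
(A) compound gamma — does not account for soluble in water, gives precipitate with silver nitrate, positive Tollens'
(B) compound beta — does not account for soluble in water, gives precipitate with silver nitrate, positive iodoform
(C) compound alpha — does not account for positive iodoform
(D) compound iota — accounts for every observation (gives precipitate with silver nitrate by soluble in water → gives precipitate with silver nitrate)
(E) compound delta — soluble in water match; gives precipitate with silver nitrate match; positive Tollens' match; soluble in ether miss; positive iodoform match
(D) alone accounts for all the evidence.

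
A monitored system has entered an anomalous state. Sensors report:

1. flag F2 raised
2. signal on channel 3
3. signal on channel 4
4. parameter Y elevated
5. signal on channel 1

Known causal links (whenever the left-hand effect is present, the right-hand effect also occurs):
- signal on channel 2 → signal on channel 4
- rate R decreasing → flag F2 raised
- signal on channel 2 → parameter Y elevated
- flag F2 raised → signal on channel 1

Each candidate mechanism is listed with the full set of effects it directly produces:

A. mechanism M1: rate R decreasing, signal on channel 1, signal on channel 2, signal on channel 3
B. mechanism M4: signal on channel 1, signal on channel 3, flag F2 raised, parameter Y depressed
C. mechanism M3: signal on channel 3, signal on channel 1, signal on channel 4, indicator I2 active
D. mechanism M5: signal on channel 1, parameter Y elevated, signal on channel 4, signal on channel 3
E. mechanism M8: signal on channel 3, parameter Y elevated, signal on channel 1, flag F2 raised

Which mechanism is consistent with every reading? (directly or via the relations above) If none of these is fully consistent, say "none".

A

For each candidate, compare predicted effects to what was observed:
(A) mechanism M1 — flag F2 raised ✓ (by rate R decreasing → flag F2 raised); signal on channel 3 ✓; signal on channel 4 ✓ (by signal on channel 2 → signal on channel 4); parameter Y elevated ✓ (by signal on channel 2 → parameter Y elevated); signal on channel 1 ✓
(B) mechanism M4 — fails on signal on channel 4, parameter Y elevated (predicts parameter Y depressed, not parameter Y elevated)
(C) mechanism M3 — does not account for flag F2 raised, parameter Y elevated
(D) mechanism M5 — flag F2 raised ✗; signal on channel 3 ✓; signal on channel 4 ✓; parameter Y elevated ✓; signal on channel 1 ✓
(E) mechanism M8 — flag F2 raised ✓; signal on channel 3 ✓; signal on channel 4 ✗; parameter Y elevated ✓; signal on channel 1 ✓
(A) alone accounts for all the evidence.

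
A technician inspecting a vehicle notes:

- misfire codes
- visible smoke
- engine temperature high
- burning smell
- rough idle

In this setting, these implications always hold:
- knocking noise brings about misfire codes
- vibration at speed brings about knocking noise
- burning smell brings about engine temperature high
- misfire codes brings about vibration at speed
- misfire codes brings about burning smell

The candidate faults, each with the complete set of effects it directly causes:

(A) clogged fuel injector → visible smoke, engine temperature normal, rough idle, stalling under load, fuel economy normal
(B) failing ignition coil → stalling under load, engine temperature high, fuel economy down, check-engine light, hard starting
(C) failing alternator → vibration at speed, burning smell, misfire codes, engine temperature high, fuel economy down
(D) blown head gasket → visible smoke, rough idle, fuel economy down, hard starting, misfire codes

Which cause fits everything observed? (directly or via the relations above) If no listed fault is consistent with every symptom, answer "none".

Testing each hypothesis:
(A) clogged fuel injector — misfire codes NO; visible smoke yes; engine temperature high NO; burning smell NO; rough idle yes
(B) failing ignition coil — misfire codes NO; visible smoke NO; engine temperature high yes; burning smell NO; rough idle NO
(C) failing alternator — does not account for visible smoke, rough idle
(D) blown head gasket — accounts for every observation (engine temperature high via misfire codes → burning smell → engine temperature high)
(D) alone accounts for all the evidence.

D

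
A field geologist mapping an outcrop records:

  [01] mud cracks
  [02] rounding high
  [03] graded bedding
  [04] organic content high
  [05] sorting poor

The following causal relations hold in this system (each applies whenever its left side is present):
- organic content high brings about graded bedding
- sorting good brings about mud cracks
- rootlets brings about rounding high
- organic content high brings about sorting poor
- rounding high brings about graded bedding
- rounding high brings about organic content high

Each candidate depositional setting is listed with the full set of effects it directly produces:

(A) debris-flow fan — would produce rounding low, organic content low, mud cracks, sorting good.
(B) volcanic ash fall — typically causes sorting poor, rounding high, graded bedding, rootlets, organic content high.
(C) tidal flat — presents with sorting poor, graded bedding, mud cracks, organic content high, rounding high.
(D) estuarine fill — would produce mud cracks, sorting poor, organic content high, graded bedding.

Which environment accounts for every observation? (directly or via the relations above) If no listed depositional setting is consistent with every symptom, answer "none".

C

Per-candidate check:
(A) debris-flow fan — mud cracks yes; rounding high NO; graded bedding NO; organic content high NO; sorting poor NO
(B) volcanic ash fall — mud cracks NO; rounding high yes; graded bedding yes; organic content high yes; sorting poor yes
(C) tidal flat — accounts for every observation
(D) estuarine fill — mud cracks yes; rounding high NO; graded bedding yes; organic content high yes; sorting poor yes
(C) alone accounts for all the evidence.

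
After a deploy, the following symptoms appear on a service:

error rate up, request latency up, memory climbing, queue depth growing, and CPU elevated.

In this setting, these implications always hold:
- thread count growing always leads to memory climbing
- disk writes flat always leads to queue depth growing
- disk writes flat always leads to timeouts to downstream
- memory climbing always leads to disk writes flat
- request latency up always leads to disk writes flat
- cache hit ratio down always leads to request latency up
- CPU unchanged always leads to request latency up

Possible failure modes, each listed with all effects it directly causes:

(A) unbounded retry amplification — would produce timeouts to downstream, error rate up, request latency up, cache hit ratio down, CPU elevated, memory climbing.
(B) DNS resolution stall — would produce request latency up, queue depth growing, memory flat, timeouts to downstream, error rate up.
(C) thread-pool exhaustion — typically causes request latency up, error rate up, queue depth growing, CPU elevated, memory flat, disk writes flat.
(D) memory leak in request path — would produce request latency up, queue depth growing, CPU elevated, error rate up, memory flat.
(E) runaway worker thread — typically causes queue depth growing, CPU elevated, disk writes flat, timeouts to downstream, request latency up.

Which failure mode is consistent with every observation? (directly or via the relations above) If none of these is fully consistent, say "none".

For each candidate, compare predicted effects to what was observed:
(A) unbounded retry amplification — error rate up ✓; request latency up ✓; memory climbing ✓; queue depth growing ✓ (by request latency up → disk writes flat → queue depth growing); CPU elevated ✓
(B) DNS resolution stall — fails on memory climbing, CPU elevated (predicts memory flat, not memory climbing)
(C) thread-pool exhaustion — error rate up ✓; request latency up ✓; memory climbing ✗; queue depth growing ✓; CPU elevated ✓
(D) memory leak in request path — error rate up ✓; request latency up ✓; memory climbing ✗; queue depth growing ✓; CPU elevated ✓
(E) runaway worker thread — does not account for error rate up, memory climbing
(A) alone accounts for all the evidence.

A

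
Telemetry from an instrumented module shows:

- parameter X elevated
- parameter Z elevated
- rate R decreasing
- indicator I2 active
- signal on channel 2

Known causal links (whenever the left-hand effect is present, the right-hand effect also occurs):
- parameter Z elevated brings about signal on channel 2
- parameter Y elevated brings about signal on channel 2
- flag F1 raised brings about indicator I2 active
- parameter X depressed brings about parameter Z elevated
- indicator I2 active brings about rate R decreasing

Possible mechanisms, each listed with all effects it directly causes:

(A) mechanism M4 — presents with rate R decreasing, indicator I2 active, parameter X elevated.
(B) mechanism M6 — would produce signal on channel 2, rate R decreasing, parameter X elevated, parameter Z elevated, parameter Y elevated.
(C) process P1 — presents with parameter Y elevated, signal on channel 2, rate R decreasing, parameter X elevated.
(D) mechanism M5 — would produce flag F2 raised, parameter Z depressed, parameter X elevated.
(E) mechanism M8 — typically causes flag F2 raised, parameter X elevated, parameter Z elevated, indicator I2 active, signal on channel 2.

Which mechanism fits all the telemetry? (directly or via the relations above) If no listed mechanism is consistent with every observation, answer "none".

E

Testing each hypothesis:
(A) mechanism M4 — parameter X elevated match; parameter Z elevated miss; rate R decreasing match; indicator I2 active match; signal on channel 2 miss
(B) mechanism M6 — parameter X elevated match; parameter Z elevated match; rate R decreasing match; indicator I2 active miss; signal on channel 2 match
(C) process P1 — does not account for parameter Z elevated, indicator I2 active
(D) mechanism M5 — parameter X elevated match; parameter Z elevated miss; rate R decreasing miss; indicator I2 active miss; signal on channel 2 miss
(E) mechanism M8 — accounts for every observation (rate R decreasing via indicator I2 active → rate R decreasing)
(E) alone accounts for all the evidence.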